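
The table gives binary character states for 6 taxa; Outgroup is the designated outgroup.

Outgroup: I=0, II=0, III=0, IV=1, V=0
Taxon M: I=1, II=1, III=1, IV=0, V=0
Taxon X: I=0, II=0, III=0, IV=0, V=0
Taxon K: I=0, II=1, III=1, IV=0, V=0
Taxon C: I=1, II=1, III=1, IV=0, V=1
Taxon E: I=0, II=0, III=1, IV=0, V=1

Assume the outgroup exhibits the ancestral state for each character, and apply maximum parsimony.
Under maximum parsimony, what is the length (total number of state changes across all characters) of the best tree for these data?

6

Character polarity is set by the outgroup: the derived state is whichever differs from the outgroup's state, so for IV the derived state is '0', and for the remaining characters it is '1'.
I: derived state '1' in Taxon C and Taxon M only — synapomorphy for {Taxon C, Taxon M}.
II (derived state '1') is shared by Taxon C, Taxon K, and Taxon M — a synapomorphy uniting that clade.
III: derived state '1' in Taxon C, Taxon E, Taxon K, and Taxon M only — synapomorphy for {Taxon C, Taxon E, Taxon K, Taxon M}.
IV (derived state '0') is shared by all ingroup taxa — unites the whole ingroup.
V (state '1') occurs in Taxon C and Taxon E but conflicts with the nesting implied by the other characters — most parsimoniously interpreted as homoplasy.
Most parsimonious ingroup topology: ((((Taxon M,Taxon C),Taxon K),Taxon E),Taxon X).
Changes per character on this tree: I: 1; II: 1; III: 1; IV: 1; V: 2.
Total = 6.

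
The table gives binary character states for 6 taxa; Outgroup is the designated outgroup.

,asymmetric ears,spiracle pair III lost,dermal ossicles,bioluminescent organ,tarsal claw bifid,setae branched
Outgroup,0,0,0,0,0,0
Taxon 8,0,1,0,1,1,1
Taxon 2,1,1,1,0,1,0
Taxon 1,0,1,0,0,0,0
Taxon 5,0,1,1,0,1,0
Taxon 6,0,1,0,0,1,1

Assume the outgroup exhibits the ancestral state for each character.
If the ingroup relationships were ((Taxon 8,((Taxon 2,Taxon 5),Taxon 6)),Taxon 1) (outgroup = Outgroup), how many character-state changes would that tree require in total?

7

Map each character onto ((Taxon 8,((Taxon 2,Taxon 5),Taxon 6)),Taxon 1) (rooted by Outgroup) and count the minimum state changes it requires (Fitch parsimony):
asymmetric ears: 1; spiracle pair III lost: 1; dermal ossicles: 1; bioluminescent organ: 1; tarsal claw bifid: 1; setae branched: 2.
Total tree length = 7.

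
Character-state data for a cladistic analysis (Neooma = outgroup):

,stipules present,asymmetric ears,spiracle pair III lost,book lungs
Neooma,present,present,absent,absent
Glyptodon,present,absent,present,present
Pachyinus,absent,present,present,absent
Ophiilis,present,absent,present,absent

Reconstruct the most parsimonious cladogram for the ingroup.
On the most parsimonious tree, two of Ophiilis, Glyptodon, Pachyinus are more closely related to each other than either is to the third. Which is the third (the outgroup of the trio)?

Pachyinus

Character polarity is set by the outgroup: the derived state is whichever differs from the outgroup's state, so for stipules present, asymmetric ears the derived state is 'absent', and for the remaining characters it is 'present'.
stipules present: derived state 'absent' in Pachyinus only — an autapomorphy, so it tells us nothing about relationships among taxa.
asymmetric ears: derived state 'absent' in Glyptodon and Ophiilis only — synapomorphy for {Glyptodon, Ophiilis}.
All ingroup taxa share the derived state 'present' for spiracle pair III lost; it defines the ingroup but does not resolve relationships within it.
book lungs: derived state 'present' in Glyptodon only — an autapomorphy, so it tells us nothing about relationships among taxa.
Most parsimonious ingroup topology: ((Glyptodon,Ophiilis),Pachyinus).
Glyptodon and Ophiilis share a more recent common ancestor with each other than either does with Pachyinus, so Pachyinus is the least closely related of the three.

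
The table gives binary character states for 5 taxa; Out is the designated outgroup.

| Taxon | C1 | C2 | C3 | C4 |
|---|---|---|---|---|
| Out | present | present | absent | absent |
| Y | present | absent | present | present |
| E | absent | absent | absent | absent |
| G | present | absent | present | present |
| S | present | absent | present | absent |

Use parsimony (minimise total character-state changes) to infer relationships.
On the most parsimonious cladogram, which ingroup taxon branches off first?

E

Character polarity is set by the outgroup: the derived state is whichever differs from the outgroup's state, so for C1, C2 the derived state is 'absent', and for the remaining characters it is 'present'.
C1 (derived state 'absent') is unique to E (autapomorphy; uninformative for grouping).
C2 (derived state 'absent') is shared by all ingroup taxa — unites the whole ingroup.
C3: derived state 'present' in G, S, and Y only — synapomorphy for {G, S, Y}.
C4: derived state 'present' in G and Y only — synapomorphy for {G, Y}.
Most parsimonious ingroup topology: (((Y,G),S),E).
E is sister to the clade containing all other ingroup taxa, so it is the earliest-diverging (most basal) ingroup lineage.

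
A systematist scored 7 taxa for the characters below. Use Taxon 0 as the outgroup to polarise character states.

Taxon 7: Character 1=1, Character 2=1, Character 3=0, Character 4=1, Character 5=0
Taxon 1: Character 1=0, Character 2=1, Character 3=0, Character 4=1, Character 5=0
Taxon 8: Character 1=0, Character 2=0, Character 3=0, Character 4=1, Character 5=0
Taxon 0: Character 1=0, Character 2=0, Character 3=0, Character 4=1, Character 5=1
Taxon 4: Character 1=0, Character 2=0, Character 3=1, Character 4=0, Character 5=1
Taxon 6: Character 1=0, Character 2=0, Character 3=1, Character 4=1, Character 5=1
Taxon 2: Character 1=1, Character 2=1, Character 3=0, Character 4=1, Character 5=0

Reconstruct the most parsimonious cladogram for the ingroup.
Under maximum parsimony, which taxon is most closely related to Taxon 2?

Character polarity is set by the outgroup: the derived state is whichever differs from the outgroup's state, so for Character 4, Character 5 the derived state is '0', and for the remaining characters it is '1'.
Only Taxon 2 and Taxon 7 show the derived state '1' for Character 1, supporting them as a clade.
Only Taxon 1, Taxon 2, and Taxon 7 show the derived state '1' for Character 2, supporting them as a clade.
Character 3 (derived state '1') is shared by Taxon 4 and Taxon 6 — a synapomorphy uniting that clade.
Character 4: derived state '0' in Taxon 4 only — an autapomorphy, so it tells us nothing about relationships among taxa.
Character 5 (derived state '0') is shared by Taxon 1, Taxon 2, Taxon 7, and Taxon 8 — a synapomorphy uniting that clade.
Most parsimonious ingroup topology: ((((Taxon 2,Taxon 7),Taxon 1),Taxon 8),(Taxon 6,Taxon 4)).
Taxon 2 and Taxon 7 form a cherry on this tree, so they are sister taxa.

Taxon 7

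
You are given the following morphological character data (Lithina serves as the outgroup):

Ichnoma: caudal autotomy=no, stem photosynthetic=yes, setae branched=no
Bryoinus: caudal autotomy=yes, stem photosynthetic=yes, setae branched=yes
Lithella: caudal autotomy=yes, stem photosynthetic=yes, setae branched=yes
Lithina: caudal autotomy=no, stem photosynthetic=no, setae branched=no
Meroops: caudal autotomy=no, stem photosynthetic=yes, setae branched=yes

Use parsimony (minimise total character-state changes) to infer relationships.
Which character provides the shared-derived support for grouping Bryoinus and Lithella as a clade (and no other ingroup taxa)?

caudal autotomy

The outgroup has state 'no' for every character, so 'yes' is the derived state throughout.
caudal autotomy: derived state 'yes' in Bryoinus and Lithella only — synapomorphy for {Bryoinus, Lithella}.
stem photosynthetic (derived state 'yes') is shared by all ingroup taxa — unites the whole ingroup.
setae branched: derived state 'yes' in Bryoinus, Lithella, and Meroops only — synapomorphy for {Bryoinus, Lithella, Meroops}.
Most parsimonious ingroup topology: (Ichnoma,((Lithella,Bryoinus),Meroops)).
The clade {Bryoinus, Lithella} is supported by caudal autotomy: its derived state 'yes' occurs in exactly those taxa and in no other taxon (including the outgroup).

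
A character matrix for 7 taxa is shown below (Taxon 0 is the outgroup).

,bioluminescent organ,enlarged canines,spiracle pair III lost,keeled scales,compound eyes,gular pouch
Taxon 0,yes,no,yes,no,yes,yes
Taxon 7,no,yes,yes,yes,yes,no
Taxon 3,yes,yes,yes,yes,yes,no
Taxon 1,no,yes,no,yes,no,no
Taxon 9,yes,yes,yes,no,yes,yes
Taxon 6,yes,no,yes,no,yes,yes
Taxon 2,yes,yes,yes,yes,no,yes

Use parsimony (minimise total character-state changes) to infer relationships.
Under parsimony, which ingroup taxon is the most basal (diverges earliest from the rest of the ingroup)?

Taxon 6

Character polarity is set by the outgroup: the derived state is whichever differs from the outgroup's state, so for bioluminescent organ, spiracle pair III lost, compound eyes, gular pouch the derived state is 'no', and for the remaining characters it is 'yes'.
bioluminescent organ (derived state 'no') is shared by Taxon 1 and Taxon 7 — a synapomorphy uniting that clade.
enlarged canines (derived state 'yes') is shared by Taxon 1, Taxon 2, Taxon 3, Taxon 7, and Taxon 9 — a synapomorphy uniting that clade.
spiracle pair III lost: derived state 'no' in Taxon 1 only — an autapomorphy, so it tells us nothing about relationships among taxa.
keeled scales (derived state 'yes') is shared by Taxon 1, Taxon 2, Taxon 3, and Taxon 7 — a synapomorphy uniting that clade.
compound eyes (state 'no') occurs in Taxon 1 and Taxon 2 but conflicts with the nesting implied by the other characters — most parsimoniously interpreted as homoplasy.
gular pouch: derived state 'no' in Taxon 1, Taxon 3, and Taxon 7 only — synapomorphy for {Taxon 1, Taxon 3, Taxon 7}.
Most parsimonious ingroup topology: (((((Taxon 7,Taxon 1),Taxon 3),Taxon 2),Taxon 9),Taxon 6).
Taxon 6 is sister to the clade containing all other ingroup taxa, so it is the earliest-diverging (most basal) ingroup lineage.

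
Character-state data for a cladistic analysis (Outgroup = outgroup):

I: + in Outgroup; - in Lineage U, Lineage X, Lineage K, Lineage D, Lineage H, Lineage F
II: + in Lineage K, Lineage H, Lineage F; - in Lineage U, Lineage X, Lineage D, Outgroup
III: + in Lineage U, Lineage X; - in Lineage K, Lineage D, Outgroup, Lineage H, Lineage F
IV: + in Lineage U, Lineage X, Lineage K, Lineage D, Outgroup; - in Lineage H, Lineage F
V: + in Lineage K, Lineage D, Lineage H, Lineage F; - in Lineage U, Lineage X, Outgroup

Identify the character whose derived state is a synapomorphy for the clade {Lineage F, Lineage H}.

IV

Character polarity is set by the outgroup: the derived state is whichever differs from the outgroup's state, so for I, IV the derived state is '-', and for the remaining characters it is '+'.
All ingroup taxa share the derived state '-' for I; it defines the ingroup but does not resolve relationships within it.
Only Lineage F, Lineage H, and Lineage K show the derived state '+' for II, supporting them as a clade.
III (derived state '+') is shared by Lineage U and Lineage X — a synapomorphy uniting that clade.
Only Lineage F and Lineage H show the derived state '-' for IV, supporting them as a clade.
Only Lineage D, Lineage F, Lineage H, and Lineage K show the derived state '+' for V, supporting them as a clade.
Most parsimonious ingroup topology: ((((Lineage H,Lineage F),Lineage K),Lineage D),(Lineage U,Lineage X)).
The clade {Lineage F, Lineage H} is supported by IV: its derived state '-' occurs in exactly those taxa and in no other taxon (including the outgroup).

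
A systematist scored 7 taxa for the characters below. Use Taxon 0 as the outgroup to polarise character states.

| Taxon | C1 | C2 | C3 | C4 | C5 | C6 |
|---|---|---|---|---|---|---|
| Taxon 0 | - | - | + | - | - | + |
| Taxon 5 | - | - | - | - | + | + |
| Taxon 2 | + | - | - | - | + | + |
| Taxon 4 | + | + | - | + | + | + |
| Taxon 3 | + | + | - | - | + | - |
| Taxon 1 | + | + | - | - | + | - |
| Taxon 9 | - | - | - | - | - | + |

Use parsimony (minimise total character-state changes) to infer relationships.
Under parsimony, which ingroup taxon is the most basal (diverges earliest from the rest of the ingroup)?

Character polarity is set by the outgroup: the derived state is whichever differs from the outgroup's state, so for C3, C6 the derived state is '-', and for the remaining characters it is '+'.
Only Taxon 1, Taxon 2, Taxon 3, and Taxon 4 show the derived state '+' for C1, supporting them as a clade.
C2: derived state '+' in Taxon 1, Taxon 3, and Taxon 4 only — synapomorphy for {Taxon 1, Taxon 3, Taxon 4}.
C3 (derived state '-') is shared by all ingroup taxa — unites the whole ingroup.
C4 (derived state '+') is unique to Taxon 4 (autapomorphy; uninformative for grouping).
C5: derived state '+' in Taxon 1, Taxon 2, Taxon 3, Taxon 4, and Taxon 5 only — synapomorphy for {Taxon 1, Taxon 2, Taxon 3, Taxon 4, Taxon 5}.
C6 (derived state '-') is shared by Taxon 1 and Taxon 3 — a synapomorphy uniting that clade.
Most parsimonious ingroup topology: ((Taxon 5,(Taxon 2,(Taxon 4,(Taxon 3,Taxon 1)))),Taxon 9).
Taxon 9 is sister to the clade containing all other ingroup taxa, so it is the earliest-diverging (most basal) ingroup lineage.

Taxon 9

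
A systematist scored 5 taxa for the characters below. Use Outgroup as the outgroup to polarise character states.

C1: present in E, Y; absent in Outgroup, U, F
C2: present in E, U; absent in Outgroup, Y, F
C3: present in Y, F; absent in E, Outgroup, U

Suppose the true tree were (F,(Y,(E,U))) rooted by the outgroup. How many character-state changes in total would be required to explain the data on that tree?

Map each character onto (F,(Y,(E,U))) (rooted by Outgroup) and count the minimum state changes it requires (Fitch parsimony):
C1: 2; C2: 1; C3: 2.
Total tree length = 5.

5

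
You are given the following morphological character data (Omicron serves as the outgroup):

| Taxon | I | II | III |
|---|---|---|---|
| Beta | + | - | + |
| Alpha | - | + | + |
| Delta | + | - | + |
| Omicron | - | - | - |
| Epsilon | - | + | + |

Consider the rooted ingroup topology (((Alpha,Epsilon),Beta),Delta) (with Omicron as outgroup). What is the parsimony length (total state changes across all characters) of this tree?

Map each character onto (((Alpha,Epsilon),Beta),Delta) (rooted by Omicron) and count the minimum state changes it requires (Fitch parsimony):
I: 2; II: 1; III: 1.
Total tree length = 4.

4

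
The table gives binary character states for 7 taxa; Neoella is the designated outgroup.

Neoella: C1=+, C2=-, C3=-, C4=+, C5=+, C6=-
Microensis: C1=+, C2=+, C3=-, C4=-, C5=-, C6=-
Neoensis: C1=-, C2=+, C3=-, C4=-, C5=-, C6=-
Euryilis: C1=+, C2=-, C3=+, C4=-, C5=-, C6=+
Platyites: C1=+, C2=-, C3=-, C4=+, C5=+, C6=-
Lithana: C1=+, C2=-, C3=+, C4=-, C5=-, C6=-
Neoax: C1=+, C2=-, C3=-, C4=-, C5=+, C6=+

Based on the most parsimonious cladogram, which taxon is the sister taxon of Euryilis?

Lithana

Character polarity is set by the outgroup: the derived state is whichever differs from the outgroup's state, so for C1, C4, C5 the derived state is '-', and for the remaining characters it is '+'.
C1: derived state '-' in Neoensis only — an autapomorphy, so it tells us nothing about relationships among taxa.
C2: derived state '+' in Microensis and Neoensis only — synapomorphy for {Microensis, Neoensis}.
C3 (derived state '+') is shared by Euryilis and Lithana — a synapomorphy uniting that clade.
C4: derived state '-' in Euryilis, Lithana, Microensis, Neoax, and Neoensis only — synapomorphy for {Euryilis, Lithana, Microensis, Neoax, Neoensis}.
C5 (derived state '-') is shared by Euryilis, Lithana, Microensis, and Neoensis — a synapomorphy uniting that clade.
C6 groups Euryilis and Neoax, which is incompatible with the clades supported by the remaining characters; treating it as convergent (homoplasy) costs fewer steps than any alternative tree.
Most parsimonious ingroup topology: ((((Microensis,Neoensis),(Euryilis,Lithana)),Neoax),Platyites).
Euryilis and Lithana form a cherry on this tree, so they are sister taxa.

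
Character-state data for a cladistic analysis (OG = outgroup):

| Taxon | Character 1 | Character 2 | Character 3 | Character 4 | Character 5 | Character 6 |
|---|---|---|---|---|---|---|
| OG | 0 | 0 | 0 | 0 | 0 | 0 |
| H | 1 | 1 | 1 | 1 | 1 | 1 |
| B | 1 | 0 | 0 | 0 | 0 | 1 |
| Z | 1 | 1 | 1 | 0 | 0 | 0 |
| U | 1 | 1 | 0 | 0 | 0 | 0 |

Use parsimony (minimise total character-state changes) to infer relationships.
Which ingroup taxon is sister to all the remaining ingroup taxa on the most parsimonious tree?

The outgroup has state '0' for every character, so '1' is the derived state throughout.
All ingroup taxa share the derived state '1' for Character 1; it defines the ingroup but does not resolve relationships within it.
Character 2 (derived state '1') is shared by H, U, and Z — a synapomorphy uniting that clade.
Only H and Z show the derived state '1' for Character 3, supporting them as a clade.
Character 4 (derived state '1') is unique to H (autapomorphy; uninformative for grouping).
Character 5 (derived state '1') is unique to H (autapomorphy; uninformative for grouping).
Character 6 (state '1') occurs in B and H but conflicts with the nesting implied by the other characters — most parsimoniously interpreted as homoplasy.
Most parsimonious ingroup topology: (((H,Z),U),B).
B is sister to the clade containing all other ingroup taxa, so it is the earliest-diverging (most basal) ingroup lineage.

B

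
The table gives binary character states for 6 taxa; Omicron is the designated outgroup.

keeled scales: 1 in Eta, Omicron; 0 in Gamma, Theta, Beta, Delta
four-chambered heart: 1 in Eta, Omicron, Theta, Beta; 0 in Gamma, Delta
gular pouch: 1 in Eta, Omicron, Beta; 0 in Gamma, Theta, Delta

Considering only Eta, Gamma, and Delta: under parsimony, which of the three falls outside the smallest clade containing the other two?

The outgroup has state '1' for every character, so '0' is the derived state throughout.
keeled scales: derived state '0' in Beta, Delta, Gamma, and Theta only — synapomorphy for {Beta, Delta, Gamma, Theta}.
Only Delta and Gamma show the derived state '0' for four-chambered heart, supporting them as a clade.
gular pouch (derived state '0') is shared by Delta, Gamma, and Theta — a synapomorphy uniting that clade.
Most parsimonious ingroup topology: ((((Delta,Gamma),Theta),Beta),Eta).
Gamma and Delta share a more recent common ancestor with each other than either does with Eta, so Eta is the least closely related of the three.

Eta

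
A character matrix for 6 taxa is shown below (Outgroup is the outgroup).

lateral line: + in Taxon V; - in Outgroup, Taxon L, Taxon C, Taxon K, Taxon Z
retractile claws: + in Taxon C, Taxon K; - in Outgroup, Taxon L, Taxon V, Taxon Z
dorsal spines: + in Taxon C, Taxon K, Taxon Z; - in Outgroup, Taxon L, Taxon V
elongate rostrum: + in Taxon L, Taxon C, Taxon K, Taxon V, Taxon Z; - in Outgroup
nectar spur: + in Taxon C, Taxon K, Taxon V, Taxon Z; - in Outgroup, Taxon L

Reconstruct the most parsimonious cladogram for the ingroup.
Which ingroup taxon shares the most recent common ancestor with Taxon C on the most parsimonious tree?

The outgroup has state '-' for every character, so '+' is the derived state throughout.
lateral line (derived state '+') is unique to Taxon V (autapomorphy; uninformative for grouping).
retractile claws (derived state '+') is shared by Taxon C and Taxon K — a synapomorphy uniting that clade.
dorsal spines (derived state '+') is shared by Taxon C, Taxon K, and Taxon Z — a synapomorphy uniting that clade.
elongate rostrum (derived state '+') is shared by all ingroup taxa — unites the whole ingroup.
nectar spur (derived state '+') is shared by Taxon C, Taxon K, Taxon V, and Taxon Z — a synapomorphy uniting that clade.
Most parsimonious ingroup topology: (Taxon L,(((Taxon C,Taxon K),Taxon Z),Taxon V)).
Taxon C and Taxon K form a cherry on this tree, so they are sister taxa.

Taxon K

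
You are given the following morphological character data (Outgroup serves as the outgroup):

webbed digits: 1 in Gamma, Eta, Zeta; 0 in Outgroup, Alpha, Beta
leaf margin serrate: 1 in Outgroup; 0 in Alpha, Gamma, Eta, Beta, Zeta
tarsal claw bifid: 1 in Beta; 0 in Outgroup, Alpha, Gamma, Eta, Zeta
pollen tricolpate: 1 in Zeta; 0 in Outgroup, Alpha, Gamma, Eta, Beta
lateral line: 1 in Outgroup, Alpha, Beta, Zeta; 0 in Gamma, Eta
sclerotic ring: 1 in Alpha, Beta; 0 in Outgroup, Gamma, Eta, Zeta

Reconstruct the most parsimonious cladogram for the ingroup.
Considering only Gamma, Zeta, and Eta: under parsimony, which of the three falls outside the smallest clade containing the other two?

Zeta

Character polarity is set by the outgroup: the derived state is whichever differs from the outgroup's state, so for leaf margin serrate, lateral line the derived state is '0', and for the remaining characters it is '1'.
webbed digits (derived state '1') is shared by Eta, Gamma, and Zeta — a synapomorphy uniting that clade.
leaf margin serrate (derived state '0') is shared by all ingroup taxa — unites the whole ingroup.
tarsal claw bifid (derived state '1') is unique to Beta (autapomorphy; uninformative for grouping).
pollen tricolpate: derived state '1' in Zeta only — an autapomorphy, so it tells us nothing about relationships among taxa.
Only Eta and Gamma show the derived state '0' for lateral line, supporting them as a clade.
Only Alpha and Beta show the derived state '1' for sclerotic ring, supporting them as a clade.
Most parsimonious ingroup topology: ((Alpha,Beta),((Gamma,Eta),Zeta)).
Eta and Gamma share a more recent common ancestor with each other than either does with Zeta, so Zeta is the least closely related of the three.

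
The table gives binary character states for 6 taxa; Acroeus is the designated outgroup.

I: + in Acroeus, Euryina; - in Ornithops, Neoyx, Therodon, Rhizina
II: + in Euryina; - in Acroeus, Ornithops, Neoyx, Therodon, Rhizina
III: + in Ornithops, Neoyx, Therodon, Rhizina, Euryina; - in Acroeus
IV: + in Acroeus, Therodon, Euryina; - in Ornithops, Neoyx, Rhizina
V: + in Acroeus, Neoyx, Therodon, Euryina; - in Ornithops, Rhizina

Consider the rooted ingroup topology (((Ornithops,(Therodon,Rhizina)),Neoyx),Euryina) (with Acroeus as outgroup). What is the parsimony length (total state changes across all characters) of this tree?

7

Map each character onto (((Ornithops,(Therodon,Rhizina)),Neoyx),Euryina) (rooted by Acroeus) and count the minimum state changes it requires (Fitch parsimony):
I: 1; II: 1; III: 1; IV: 2; V: 2.
Total tree length = 7.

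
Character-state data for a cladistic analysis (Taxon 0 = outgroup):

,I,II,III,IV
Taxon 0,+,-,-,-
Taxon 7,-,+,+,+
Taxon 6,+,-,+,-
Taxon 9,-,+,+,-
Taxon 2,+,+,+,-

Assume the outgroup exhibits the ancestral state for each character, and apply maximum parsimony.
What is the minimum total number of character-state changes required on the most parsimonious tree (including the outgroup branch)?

Character polarity is set by the outgroup: the derived state is whichever differs from the outgroup's state, so for I the derived state is '-', and for the remaining characters it is '+'.
Only Taxon 7 and Taxon 9 show the derived state '-' for I, supporting them as a clade.
II (derived state '+') is shared by Taxon 2, Taxon 7, and Taxon 9 — a synapomorphy uniting that clade.
III (derived state '+') is shared by all ingroup taxa — unites the whole ingroup.
IV: derived state '+' in Taxon 7 only — an autapomorphy, so it tells us nothing about relationships among taxa.
Most parsimonious ingroup topology: (((Taxon 7,Taxon 9),Taxon 2),Taxon 6).
Changes per character on this tree: I: 1; II: 1; III: 1; IV: 1.
Total = 4.

4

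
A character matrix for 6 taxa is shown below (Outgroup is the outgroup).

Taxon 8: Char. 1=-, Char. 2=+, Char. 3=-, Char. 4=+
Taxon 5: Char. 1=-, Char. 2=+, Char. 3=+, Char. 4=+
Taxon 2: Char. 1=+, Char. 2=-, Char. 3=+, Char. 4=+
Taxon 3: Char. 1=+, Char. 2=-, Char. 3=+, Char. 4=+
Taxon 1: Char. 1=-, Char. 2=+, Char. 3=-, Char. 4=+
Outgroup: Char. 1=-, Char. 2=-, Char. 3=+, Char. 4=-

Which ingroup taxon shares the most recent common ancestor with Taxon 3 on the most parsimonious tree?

Taxon 2

Character polarity is set by the outgroup: the derived state is whichever differs from the outgroup's state, so for Char. 3 the derived state is '-', and for the remaining characters it is '+'.
Only Taxon 2 and Taxon 3 show the derived state '+' for Char. 1, supporting them as a clade.
Char. 2: derived state '+' in Taxon 1, Taxon 5, and Taxon 8 only — synapomorphy for {Taxon 1, Taxon 5, Taxon 8}.
Char. 3: derived state '-' in Taxon 1 and Taxon 8 only — synapomorphy for {Taxon 1, Taxon 8}.
Char. 4 (derived state '+') is shared by all ingroup taxa — unites the whole ingroup.
Most parsimonious ingroup topology: (((Taxon 8,Taxon 1),Taxon 5),(Taxon 3,Taxon 2)).
Taxon 3 and Taxon 2 form a cherry on this tree, so they are sister taxa.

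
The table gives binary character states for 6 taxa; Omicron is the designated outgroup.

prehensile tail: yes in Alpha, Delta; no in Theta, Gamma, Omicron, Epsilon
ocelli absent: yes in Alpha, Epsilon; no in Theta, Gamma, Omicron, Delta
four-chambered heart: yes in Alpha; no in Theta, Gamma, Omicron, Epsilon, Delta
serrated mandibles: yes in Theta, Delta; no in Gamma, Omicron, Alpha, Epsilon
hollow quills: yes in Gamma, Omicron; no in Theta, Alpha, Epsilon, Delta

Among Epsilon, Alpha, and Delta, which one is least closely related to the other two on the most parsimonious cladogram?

Character polarity is set by the outgroup: the derived state is whichever differs from the outgroup's state, so for hollow quills the derived state is 'no', and for the remaining characters it is 'yes'.
prehensile tail (state 'yes') occurs in Alpha and Delta but conflicts with the nesting implied by the other characters — most parsimoniously interpreted as homoplasy.
ocelli absent (derived state 'yes') is shared by Alpha and Epsilon — a synapomorphy uniting that clade.
four-chambered heart (derived state 'yes') is unique to Alpha (autapomorphy; uninformative for grouping).
serrated mandibles: derived state 'yes' in Delta and Theta only — synapomorphy for {Delta, Theta}.
hollow quills (derived state 'no') is shared by Alpha, Delta, Epsilon, and Theta — a synapomorphy uniting that clade.
Most parsimonious ingroup topology: (((Theta,Delta),(Epsilon,Alpha)),Gamma).
Epsilon and Alpha share a more recent common ancestor with each other than either does with Delta, so Delta is the least closely related of the three.

Delta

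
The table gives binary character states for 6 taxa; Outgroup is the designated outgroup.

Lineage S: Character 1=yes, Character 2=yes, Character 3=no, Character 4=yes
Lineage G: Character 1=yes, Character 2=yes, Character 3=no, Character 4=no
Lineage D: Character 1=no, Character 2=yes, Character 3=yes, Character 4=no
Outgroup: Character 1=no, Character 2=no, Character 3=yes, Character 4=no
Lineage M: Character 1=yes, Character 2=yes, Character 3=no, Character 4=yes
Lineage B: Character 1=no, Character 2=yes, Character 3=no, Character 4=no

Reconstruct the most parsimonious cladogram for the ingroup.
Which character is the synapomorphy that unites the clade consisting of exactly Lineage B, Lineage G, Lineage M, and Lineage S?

Character polarity is set by the outgroup: the derived state is whichever differs from the outgroup's state, so for Character 3 the derived state is 'no', and for the remaining characters it is 'yes'.
Character 1 (derived state 'yes') is shared by Lineage G, Lineage M, and Lineage S — a synapomorphy uniting that clade.
All ingroup taxa share the derived state 'yes' for Character 2; it defines the ingroup but does not resolve relationships within it.
Character 3 (derived state 'no') is shared by Lineage B, Lineage G, Lineage M, and Lineage S — a synapomorphy uniting that clade.
Character 4: derived state 'yes' in Lineage M and Lineage S only — synapomorphy for {Lineage M, Lineage S}.
Most parsimonious ingroup topology: ((((Lineage S,Lineage M),Lineage G),Lineage B),Lineage D).
The clade {Lineage B, Lineage G, Lineage M, Lineage S} is supported by Character 3: its derived state 'no' occurs in exactly those taxa and in no other taxon (including the outgroup).

Character 3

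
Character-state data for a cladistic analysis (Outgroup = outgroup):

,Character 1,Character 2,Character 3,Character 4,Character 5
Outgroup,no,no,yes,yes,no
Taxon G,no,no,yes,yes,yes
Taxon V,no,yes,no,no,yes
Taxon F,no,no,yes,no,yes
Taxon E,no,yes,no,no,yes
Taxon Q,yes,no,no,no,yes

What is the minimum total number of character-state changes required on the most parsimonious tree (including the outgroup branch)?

Character polarity is set by the outgroup: the derived state is whichever differs from the outgroup's state, so for Character 3, Character 4 the derived state is 'no', and for the remaining characters it is 'yes'.
Character 1: derived state 'yes' in Taxon Q only — an autapomorphy, so it tells us nothing about relationships among taxa.
Character 2: derived state 'yes' in Taxon E and Taxon V only — synapomorphy for {Taxon E, Taxon V}.
Character 3 (derived state 'no') is shared by Taxon E, Taxon Q, and Taxon V — a synapomorphy uniting that clade.
Character 4 (derived state 'no') is shared by Taxon E, Taxon F, Taxon Q, and Taxon V — a synapomorphy uniting that clade.
Character 5 (derived state 'yes') is shared by all ingroup taxa — unites the whole ingroup.
Most parsimonious ingroup topology: (Taxon G,(((Taxon V,Taxon E),Taxon Q),Taxon F)).
Changes per character on this tree: Character 1: 1; Character 2: 1; Character 3: 1; Character 4: 1; Character 5: 1.
Total = 5.

5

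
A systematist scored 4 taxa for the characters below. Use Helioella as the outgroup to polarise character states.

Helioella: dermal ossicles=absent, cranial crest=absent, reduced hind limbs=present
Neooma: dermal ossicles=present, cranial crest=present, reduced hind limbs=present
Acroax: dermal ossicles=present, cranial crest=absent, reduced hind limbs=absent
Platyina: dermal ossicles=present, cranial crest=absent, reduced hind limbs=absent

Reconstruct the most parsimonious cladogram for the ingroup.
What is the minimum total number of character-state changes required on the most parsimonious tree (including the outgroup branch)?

3

Character polarity is set by the outgroup: the derived state is whichever differs from the outgroup's state, so for reduced hind limbs the derived state is 'absent', and for the remaining characters it is 'present'.
All ingroup taxa share the derived state 'present' for dermal ossicles; it defines the ingroup but does not resolve relationships within it.
cranial crest (derived state 'present') is unique to Neooma (autapomorphy; uninformative for grouping).
reduced hind limbs (derived state 'absent') is shared by Acroax and Platyina — a synapomorphy uniting that clade.
Most parsimonious ingroup topology: (Neooma,(Acroax,Platyina)).
Changes per character on this tree: dermal ossicles: 1; cranial crest: 1; reduced hind limbs: 1.
Total = 3.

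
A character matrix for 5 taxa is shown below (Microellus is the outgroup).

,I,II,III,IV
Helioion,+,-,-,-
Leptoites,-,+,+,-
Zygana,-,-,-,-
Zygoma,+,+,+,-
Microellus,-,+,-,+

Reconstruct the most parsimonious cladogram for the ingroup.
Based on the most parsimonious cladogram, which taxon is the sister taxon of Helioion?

Character polarity is set by the outgroup: the derived state is whichever differs from the outgroup's state, so for II, IV the derived state is '-', and for the remaining characters it is '+'.
I groups Helioion and Zygoma, which is incompatible with the clades supported by the remaining characters; treating it as convergent (homoplasy) costs fewer steps than any alternative tree.
II: derived state '-' in Helioion and Zygana only — synapomorphy for {Helioion, Zygana}.
III (derived state '+') is shared by Leptoites and Zygoma — a synapomorphy uniting that clade.
IV (derived state '-') is shared by all ingroup taxa — unites the whole ingroup.
Most parsimonious ingroup topology: ((Helioion,Zygana),(Zygoma,Leptoites)).
Helioion and Zygana form a cherry on this tree, so they are sister taxa.

Zygana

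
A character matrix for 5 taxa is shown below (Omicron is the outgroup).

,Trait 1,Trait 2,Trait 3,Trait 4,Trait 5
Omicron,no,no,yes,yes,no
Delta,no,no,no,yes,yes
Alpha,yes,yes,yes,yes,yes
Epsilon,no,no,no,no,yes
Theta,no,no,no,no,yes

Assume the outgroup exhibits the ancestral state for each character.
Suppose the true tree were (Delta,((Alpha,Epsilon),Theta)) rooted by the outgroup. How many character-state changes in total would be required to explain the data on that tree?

7

Map each character onto (Delta,((Alpha,Epsilon),Theta)) (rooted by Omicron) and count the minimum state changes it requires (Fitch parsimony):
Trait 1: 1; Trait 2: 1; Trait 3: 2; Trait 4: 2; Trait 5: 1.
Total tree length = 7.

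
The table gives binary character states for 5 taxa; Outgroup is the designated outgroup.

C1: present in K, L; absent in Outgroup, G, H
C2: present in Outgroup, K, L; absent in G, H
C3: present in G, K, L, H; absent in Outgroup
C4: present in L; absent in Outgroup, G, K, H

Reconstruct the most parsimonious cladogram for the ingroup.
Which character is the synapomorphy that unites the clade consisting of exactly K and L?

C1

Character polarity is set by the outgroup: the derived state is whichever differs from the outgroup's state, so for C2 the derived state is 'absent', and for the remaining characters it is 'present'.
C1 (derived state 'present') is shared by K and L — a synapomorphy uniting that clade.
C2: derived state 'absent' in G and H only — synapomorphy for {G, H}.
All ingroup taxa share the derived state 'present' for C3; it defines the ingroup but does not resolve relationships within it.
C4: derived state 'present' in L only — an autapomorphy, so it tells us nothing about relationships among taxa.
Most parsimonious ingroup topology: ((G,H),(K,L)).
The clade {K, L} is supported by C1: its derived state 'present' occurs in exactly those taxa and in no other taxon (including the outgroup).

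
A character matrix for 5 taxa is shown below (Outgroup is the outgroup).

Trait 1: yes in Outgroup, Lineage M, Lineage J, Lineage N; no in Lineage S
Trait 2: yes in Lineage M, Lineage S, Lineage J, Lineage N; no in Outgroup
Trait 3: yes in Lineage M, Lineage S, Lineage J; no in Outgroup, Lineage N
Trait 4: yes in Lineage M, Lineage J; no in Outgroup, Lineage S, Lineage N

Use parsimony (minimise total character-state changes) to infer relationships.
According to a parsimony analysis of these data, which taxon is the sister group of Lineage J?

Lineage M

Character polarity is set by the outgroup: the derived state is whichever differs from the outgroup's state, so for Trait 1 the derived state is 'no', and for the remaining characters it is 'yes'.
Trait 1 (derived state 'no') is unique to Lineage S (autapomorphy; uninformative for grouping).
All ingroup taxa share the derived state 'yes' for Trait 2; it defines the ingroup but does not resolve relationships within it.
Trait 3 (derived state 'yes') is shared by Lineage J, Lineage M, and Lineage S — a synapomorphy uniting that clade.
Trait 4: derived state 'yes' in Lineage J and Lineage M only — synapomorphy for {Lineage J, Lineage M}.
Most parsimonious ingroup topology: (((Lineage M,Lineage J),Lineage S),Lineage N).
Lineage J and Lineage M form a cherry on this tree, so they are sister taxa.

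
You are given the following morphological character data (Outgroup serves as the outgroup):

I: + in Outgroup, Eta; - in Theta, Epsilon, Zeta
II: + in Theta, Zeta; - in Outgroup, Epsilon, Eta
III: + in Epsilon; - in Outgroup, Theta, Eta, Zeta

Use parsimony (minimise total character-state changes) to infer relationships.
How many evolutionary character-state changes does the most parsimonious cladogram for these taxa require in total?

Character polarity is set by the outgroup: the derived state is whichever differs from the outgroup's state, so for I the derived state is '-', and for the remaining characters it is '+'.
Only Epsilon, Theta, and Zeta show the derived state '-' for I, supporting them as a clade.
Only Theta and Zeta show the derived state '+' for II, supporting them as a clade.
III (derived state '+') is unique to Epsilon (autapomorphy; uninformative for grouping).
Most parsimonious ingroup topology: (((Theta,Zeta),Epsilon),Eta).
Changes per character on this tree: I: 1; II: 1; III: 1.
Total = 3.

3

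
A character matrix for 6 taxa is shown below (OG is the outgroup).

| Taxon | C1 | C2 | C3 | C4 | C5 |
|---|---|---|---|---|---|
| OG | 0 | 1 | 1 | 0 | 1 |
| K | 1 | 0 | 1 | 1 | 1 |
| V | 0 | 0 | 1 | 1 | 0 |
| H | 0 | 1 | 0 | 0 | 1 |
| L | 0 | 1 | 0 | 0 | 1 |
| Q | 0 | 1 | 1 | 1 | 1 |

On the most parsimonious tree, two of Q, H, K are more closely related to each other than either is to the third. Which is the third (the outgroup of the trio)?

H

Character polarity is set by the outgroup: the derived state is whichever differs from the outgroup's state, so for C2, C3, C5 the derived state is '0', and for the remaining characters it is '1'.
C1 (derived state '1') is unique to K (autapomorphy; uninformative for grouping).
Only K and V show the derived state '0' for C2, supporting them as a clade.
Only H and L show the derived state '0' for C3, supporting them as a clade.
Only K, Q, and V show the derived state '1' for C4, supporting them as a clade.
C5: derived state '0' in V only — an autapomorphy, so it tells us nothing about relationships among taxa.
Most parsimonious ingroup topology: (((K,V),Q),(H,L)).
Q and K share a more recent common ancestor with each other than either does with H, so H is the least closely related of the three.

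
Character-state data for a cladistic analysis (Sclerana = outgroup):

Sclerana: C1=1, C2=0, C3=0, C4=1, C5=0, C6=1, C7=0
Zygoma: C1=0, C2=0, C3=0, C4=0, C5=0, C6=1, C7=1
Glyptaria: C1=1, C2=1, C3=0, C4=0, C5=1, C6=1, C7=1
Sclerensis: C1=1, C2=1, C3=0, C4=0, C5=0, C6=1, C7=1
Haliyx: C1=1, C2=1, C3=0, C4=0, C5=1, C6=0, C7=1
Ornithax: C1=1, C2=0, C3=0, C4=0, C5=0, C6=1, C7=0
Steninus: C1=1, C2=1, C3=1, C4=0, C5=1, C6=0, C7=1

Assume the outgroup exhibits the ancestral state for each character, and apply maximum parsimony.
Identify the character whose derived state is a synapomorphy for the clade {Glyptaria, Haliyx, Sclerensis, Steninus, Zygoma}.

C7

Character polarity is set by the outgroup: the derived state is whichever differs from the outgroup's state, so for C1, C4, C6 the derived state is '0', and for the remaining characters it is '1'.
C1 (derived state '0') is unique to Zygoma (autapomorphy; uninformative for grouping).
C2: derived state '1' in Glyptaria, Haliyx, Sclerensis, and Steninus only — synapomorphy for {Glyptaria, Haliyx, Sclerensis, Steninus}.
C3: derived state '1' in Steninus only — an autapomorphy, so it tells us nothing about relationships among taxa.
C4 (derived state '0') is shared by all ingroup taxa — unites the whole ingroup.
Only Glyptaria, Haliyx, and Steninus show the derived state '1' for C5, supporting them as a clade.
C6: derived state '0' in Haliyx and Steninus only — synapomorphy for {Haliyx, Steninus}.
Only Glyptaria, Haliyx, Sclerensis, Steninus, and Zygoma show the derived state '1' for C7, supporting them as a clade.
Most parsimonious ingroup topology: ((Zygoma,((Glyptaria,(Haliyx,Steninus)),Sclerensis)),Ornithax).
The clade {Glyptaria, Haliyx, Sclerensis, Steninus, Zygoma} is supported by C7: its derived state '1' occurs in exactly those taxa and in no other taxon (including the outgroup).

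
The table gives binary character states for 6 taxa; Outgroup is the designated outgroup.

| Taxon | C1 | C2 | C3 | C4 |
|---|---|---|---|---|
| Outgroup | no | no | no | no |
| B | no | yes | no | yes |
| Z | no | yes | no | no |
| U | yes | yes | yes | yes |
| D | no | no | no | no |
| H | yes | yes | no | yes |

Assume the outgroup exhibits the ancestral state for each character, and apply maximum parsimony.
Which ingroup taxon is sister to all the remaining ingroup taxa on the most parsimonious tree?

The outgroup has state 'no' for every character, so 'yes' is the derived state throughout.
Only H and U show the derived state 'yes' for C1, supporting them as a clade.
C2 (derived state 'yes') is shared by B, H, U, and Z — a synapomorphy uniting that clade.
C3: derived state 'yes' in U only — an autapomorphy, so it tells us nothing about relationships among taxa.
Only B, H, and U show the derived state 'yes' for C4, supporting them as a clade.
Most parsimonious ingroup topology: (D,(((U,H),B),Z)).
D is sister to the clade containing all other ingroup taxa, so it is the earliest-diverging (most basal) ingroup lineage.

D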